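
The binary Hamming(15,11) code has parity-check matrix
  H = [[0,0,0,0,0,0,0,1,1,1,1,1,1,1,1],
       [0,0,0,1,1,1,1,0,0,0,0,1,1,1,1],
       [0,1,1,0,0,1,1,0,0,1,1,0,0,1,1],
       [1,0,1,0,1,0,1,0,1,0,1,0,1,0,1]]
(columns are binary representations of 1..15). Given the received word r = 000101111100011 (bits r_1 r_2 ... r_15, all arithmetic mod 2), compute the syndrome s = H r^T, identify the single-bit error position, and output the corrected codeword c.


s = (1, 1, 1, 1)^T, error position = 15, corrected codeword c = 000101111100010

Compute s = H r^T mod 2 one row at a time:
  s_1 = 1 + 1 + 1 + 0 + 0 + 0 + 1 + 1 = 5 ≡ 1 (mod 2).
  s_2 = 1 + 0 + 1 + 1 + 0 + 0 + 1 + 1 = 5 ≡ 1 (mod 2).
  s_3 = 0 + 0 + 1 + 1 + 1 + 0 + 1 + 1 = 5 ≡ 1 (mod 2).
  s_4 = 0 + 0 + 0 + 1 + 1 + 0 + 0 + 1 = 3 ≡ 1 (mod 2).
s = (1, 1, 1, 1)^T — this equals column 15 of H (binary 1111), so error is at position 15.
Correct: flip bit 15 of r = 000101111100011 to get c = 000101111100010.


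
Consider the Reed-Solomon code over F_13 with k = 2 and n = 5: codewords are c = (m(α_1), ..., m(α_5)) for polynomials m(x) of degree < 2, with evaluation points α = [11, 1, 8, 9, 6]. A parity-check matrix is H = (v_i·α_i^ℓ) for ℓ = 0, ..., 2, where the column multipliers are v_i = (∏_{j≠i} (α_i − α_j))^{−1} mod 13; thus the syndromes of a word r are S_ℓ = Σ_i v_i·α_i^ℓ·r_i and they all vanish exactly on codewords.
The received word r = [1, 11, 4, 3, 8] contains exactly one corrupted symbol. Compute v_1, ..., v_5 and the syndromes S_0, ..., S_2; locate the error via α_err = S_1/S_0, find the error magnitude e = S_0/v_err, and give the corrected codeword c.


S = (9, 2, 12), error at position 5, error magnitude e = 2, c = [1, 11, 4, 3, 6].

Step 1: column multipliers v_i = (∏_{j≠i}(α_i − α_j))^{−1} mod 13.
  i = 1 (α = 11): (11−1)(11−8)(11−9)(11−6) = 10·3·2·5 = 300 ≡ 1, so v_1 = 1^{−1} = 1 (mod 13).
  i = 2 (α = 1): (1−11)(1−8)(1−9)(1−6) = (−10)·(−7)·(−8)·(−5) = 2800 ≡ 5, so v_2 = 5^{−1} = 8 (mod 13).
  i = 3 (α = 8): (8−11)(8−1)(8−9)(8−6) = (−3)·7·(−1)·2 = 42 ≡ 3, so v_3 = 3^{−1} = 9 (mod 13).
  i = 4 (α = 9): (9−11)(9−1)(9−8)(9−6) = (−2)·8·1·3 = −48 ≡ 4, so v_4 = 4^{−1} = 10 (mod 13).
  i = 5 (α = 6): (6−11)(6−1)(6−8)(6−9) = (−5)·5·(−2)·(−3) = −150 ≡ 6, so v_5 = 6^{−1} = 11 (mod 13).
  v = [1, 8, 9, 10, 11].
Step 2: syndromes of r = [1, 11, 4, 3, 8] (all sums mod 13).
  S_0 = Σ v_i r_i = 1·1 + 8·11 + 9·4 + 10·3 + 11·8 = 243 ≡ 9.
  S_1 = Σ v_i α_i r_i = 1·11·1 + 8·1·11 + 9·8·4 + 10·9·3 + 11·6·8 = 1185 ≡ 2.
  α_i^2 mod 13 = [4, 1, 12, 3, 10].
  S_2 = Σ v_i α_i^2 r_i = 1·4·1 + 8·1·11 + 9·12·4 + 10·3·3 + 11·10·8 = 1494 ≡ 12.
  S = (9, 2, 12) ≠ 0, so r is not a codeword (an error is present).
Step 3: locate the error. For a single error e at position i, S_ℓ = v_i·e·α_i^ℓ, so α_err = S_1/S_0.
  S_0^{−1} = 9^{−1} = 3 (mod 13), so α_err = 2·3 = 6 ≡ 6 = α_5. Error position i = 5.
  Consistency check: S_2/S_1 = 12·7 = 84 ≡ 6 = α_err ✓ (single-error assumption holds).
Step 4: error magnitude e = S_0/v_5 = S_0·∏_{j≠5}(α_5 − α_j) = 9·6 = 54 ≡ 2 (mod 13).
Step 5: correct position 5: c_5 = r_5 − e = 8 − 2 ≡ 6 (mod 13). Hence c = [1, 11, 4, 3, 6].
  Check: interpolating c through the α_i gives m(x) = 12 + 12·x (degree < 2) with m(α_i) = c_i for every i, so c is indeed a codeword.


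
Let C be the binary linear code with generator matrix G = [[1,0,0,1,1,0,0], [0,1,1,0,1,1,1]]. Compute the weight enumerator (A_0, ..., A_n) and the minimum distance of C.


Weight distribution: A_0 = 1, A_3 = 1, A_5 = 1, A_6 = 1. Minimum distance d = 3.

Enumerate all 2^2 = 4 messages m ∈ F_2^2.
For each, compute codeword c = mG in F_2^7, then tally its weight.
  m = 00 → c = 0000000, weight = 0.
  m = 10 → c = 1001100, weight = 3.
  m = 01 → c = 0110111, weight = 5.
  m = 11 → c = 1111011, weight = 6.
Tally weights:
  weight 0: 1 codewords.
  weight 3: 1 codewords.
  weight 5: 1 codewords.
  weight 6: 1 codewords.
Minimum distance d = smallest w > 0 with A_w > 0 = 3.
Sanity: Σ A_w = 4 = 2^2 = 4 ✓.


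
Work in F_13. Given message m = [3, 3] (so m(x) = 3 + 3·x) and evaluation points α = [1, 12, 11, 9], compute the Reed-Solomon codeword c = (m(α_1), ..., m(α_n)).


c = [6, 0, 10, 4]

Message polynomial: m(x) = 3 + 3·x (mod 13).
For each evaluation point α_i, compute m(α_i) mod 13:
  α_1 = 1: Horner steps 3 → 6, so m(1) = 6.
  α_2 = 12: Horner steps 3 → 0, so m(12) = 0.
  α_3 = 11: Horner steps 3 → 10, so m(11) = 10.
  α_4 = 9: Horner steps 3 → 4, so m(9) = 4.
Codeword c = [6, 0, 10, 4] ∈ F_13^4.


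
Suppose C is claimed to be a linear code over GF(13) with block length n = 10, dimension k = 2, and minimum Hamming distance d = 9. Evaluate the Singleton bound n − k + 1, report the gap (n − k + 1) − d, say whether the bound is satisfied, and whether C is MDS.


Singleton RHS = n − k + 1 = 9, slack = 0, bound satisfied, MDS.

Singleton bound: d ≤ n − k + 1.
Here n = 10, k = 2, so n − k + 1 = 9.
Given d = 9, check d ≤ 9: YES.
Slack = (n − k + 1) − d = 0.
The code is MDS (slack = 0).
Description: the claimed parameters are [10, 2, 9]_13; such a code would be MDS (meets Singleton bound).


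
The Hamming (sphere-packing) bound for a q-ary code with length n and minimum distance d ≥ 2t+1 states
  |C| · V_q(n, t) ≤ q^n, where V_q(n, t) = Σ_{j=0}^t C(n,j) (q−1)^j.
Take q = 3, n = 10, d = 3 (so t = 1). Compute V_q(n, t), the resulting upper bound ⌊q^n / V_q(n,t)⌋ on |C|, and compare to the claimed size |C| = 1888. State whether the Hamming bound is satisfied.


V_q(n, t) = 21, q^n = 59049, Hamming bound = 2811, |C| = 1888 ≤ bound (satisfied).

Step 1: Compute V_q(n, t) = Σ_{j=0}^1 C(n, j) (q−1)^j.
  j = 0: C(10,0)·(2)^0 = 1·1 = 1.
  j = 1: C(10,1)·(2)^1 = 10·2 = 20.
  V_q(n, t) = 1 + 20 = 21.
Step 2: q^n = 3^10 = 59049.
Step 3: Hamming bound ⌊q^n / V_q(n,t)⌋ = ⌊59049/21⌋ = 2811.
Step 4: Compare |C| = 1888 to 2811: satisfied.
The claimed |C| lies below the Hamming bound.


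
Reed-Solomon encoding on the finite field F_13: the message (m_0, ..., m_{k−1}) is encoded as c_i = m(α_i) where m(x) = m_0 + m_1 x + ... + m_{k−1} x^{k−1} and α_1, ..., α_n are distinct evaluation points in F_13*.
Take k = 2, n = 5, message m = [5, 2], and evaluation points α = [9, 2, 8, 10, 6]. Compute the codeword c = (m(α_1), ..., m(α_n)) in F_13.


c = [10, 9, 8, 12, 4]

Message polynomial: m(x) = 5 + 2·x (mod 13).
For each evaluation point α_i, compute m(α_i) mod 13:
  α_1 = 9: Horner steps 2 → 10, so m(9) = 10.
  α_2 = 2: Horner steps 2 → 9, so m(2) = 9.
  α_3 = 8: Horner steps 2 → 8, so m(8) = 8.
  α_4 = 10: Horner steps 2 → 12, so m(10) = 12.
  α_5 = 6: Horner steps 2 → 4, so m(6) = 4.
Codeword c = [10, 9, 8, 12, 4] ∈ F_13^5.


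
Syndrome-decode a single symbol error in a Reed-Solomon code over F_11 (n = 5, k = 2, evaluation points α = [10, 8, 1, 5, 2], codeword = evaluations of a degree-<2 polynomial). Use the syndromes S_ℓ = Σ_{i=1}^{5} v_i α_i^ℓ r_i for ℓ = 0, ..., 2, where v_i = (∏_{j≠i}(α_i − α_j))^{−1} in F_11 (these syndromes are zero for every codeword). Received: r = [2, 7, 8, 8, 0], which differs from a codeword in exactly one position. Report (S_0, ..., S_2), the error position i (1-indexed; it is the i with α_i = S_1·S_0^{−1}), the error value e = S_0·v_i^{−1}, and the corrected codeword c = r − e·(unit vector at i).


S = (8, 7, 2), error at position 4, error magnitude e = 10, c = [2, 7, 8, 9, 0].

Step 1: column multipliers v_i = (∏_{j≠i}(α_i − α_j))^{−1} mod 11.
  i = 1 (α = 10): (10−8)(10−1)(10−5)(10−2) = 2·9·5·8 = 720 ≡ 5, so v_1 = 5^{−1} = 9 (mod 11).
  i = 2 (α = 8): (8−10)(8−1)(8−5)(8−2) = (−2)·7·3·6 = −252 ≡ 1, so v_2 = 1^{−1} = 1 (mod 11).
  i = 3 (α = 1): (1−10)(1−8)(1−5)(1−2) = (−9)·(−7)·(−4)·(−1) = 252 ≡ 10, so v_3 = 10^{−1} = 10 (mod 11).
  i = 4 (α = 5): (5−10)(5−8)(5−1)(5−2) = (−5)·(−3)·4·3 = 180 ≡ 4, so v_4 = 4^{−1} = 3 (mod 11).
  i = 5 (α = 2): (2−10)(2−8)(2−1)(2−5) = (−8)·(−6)·1·(−3) = −144 ≡ 10, so v_5 = 10^{−1} = 10 (mod 11).
  v = [9, 1, 10, 3, 10].
Step 2: syndromes of r = [2, 7, 8, 8, 0] (all sums mod 11).
  S_0 = Σ v_i r_i = 9·2 + 1·7 + 10·8 + 3·8 + 10·0 = 129 ≡ 8.
  S_1 = Σ v_i α_i r_i = 9·10·2 + 1·8·7 + 10·1·8 + 3·5·8 + 10·2·0 = 436 ≡ 7.
  α_i^2 mod 11 = [1, 9, 1, 3, 4].
  S_2 = Σ v_i α_i^2 r_i = 9·1·2 + 1·9·7 + 10·1·8 + 3·3·8 + 10·4·0 = 233 ≡ 2.
  S = (8, 7, 2) ≠ 0, so r is not a codeword (an error is present).
Step 3: locate the error. For a single error e at position i, S_ℓ = v_i·e·α_i^ℓ, so α_err = S_1/S_0.
  S_0^{−1} = 8^{−1} = 7 (mod 11), so α_err = 7·7 = 49 ≡ 5 = α_4. Error position i = 4.
  Consistency check: S_2/S_1 = 2·8 = 16 ≡ 5 = α_err ✓ (single-error assumption holds).
Step 4: error magnitude e = S_0/v_4 = S_0·∏_{j≠4}(α_4 − α_j) = 8·4 = 32 ≡ 10 (mod 11).
Step 5: correct position 4: c_4 = r_4 − e = 8 − 10 ≡ 9 (mod 11). Hence c = [2, 7, 8, 9, 0].
  Check: interpolating c through the α_i gives m(x) = 5 + 3·x (degree < 2) with m(α_i) = c_i for every i, so c is indeed a codeword.


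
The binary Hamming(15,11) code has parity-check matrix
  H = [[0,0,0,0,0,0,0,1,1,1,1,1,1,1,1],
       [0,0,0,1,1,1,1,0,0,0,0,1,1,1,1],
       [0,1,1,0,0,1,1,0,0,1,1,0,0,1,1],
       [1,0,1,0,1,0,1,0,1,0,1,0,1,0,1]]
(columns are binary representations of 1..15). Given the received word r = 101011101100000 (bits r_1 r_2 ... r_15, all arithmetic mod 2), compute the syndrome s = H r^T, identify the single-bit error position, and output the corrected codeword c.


s = (0, 1, 0, 1)^T, error position = 5, corrected codeword c = 101001101100000

Compute s = H r^T mod 2 one row at a time:
  s_1 = 0 + 1 + 1 + 0 + 0 + 0 + 0 + 0 = 2 ≡ 0 (mod 2).
  s_2 = 0 + 1 + 1 + 1 + 0 + 0 + 0 + 0 = 3 ≡ 1 (mod 2).
  s_3 = 0 + 1 + 1 + 1 + 1 + 0 + 0 + 0 = 4 ≡ 0 (mod 2).
  s_4 = 1 + 1 + 1 + 1 + 1 + 0 + 0 + 0 = 5 ≡ 1 (mod 2).
s = (0, 1, 0, 1)^T — this equals column 5 of H (binary 0101), so error is at position 5.
Correct: flip bit 5 of r = 101011101100000 to get c = 101001101100000.


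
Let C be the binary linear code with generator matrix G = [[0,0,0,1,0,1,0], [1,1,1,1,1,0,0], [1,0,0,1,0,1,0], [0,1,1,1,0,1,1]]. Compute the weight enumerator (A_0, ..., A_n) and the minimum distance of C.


Weight distribution: A_0 = 1, A_1 = 1, A_2 = 1, A_3 = 4, A_4 = 5, A_5 = 3, A_6 = 1. Minimum distance d = 1.

Enumerate all 2^4 = 16 messages m ∈ F_2^4.
For each, compute codeword c = mG in F_2^7, then tally its weight.
  m = 0000 → c = 0000000, weight = 0.
  m = 1000 → c = 0001010, weight = 2.
  m = 0100 → c = 1111100, weight = 5.
  m = 1100 → c = 1110110, weight = 5.
  m = 0010 → c = 1001010, weight = 3.
  m = 1010 → c = 1000000, weight = 1.
  m = 0110 → c = 0110110, weight = 4.
  m = 1110 → c = 0111100, weight = 4.
  m = 0001 → c = 0111011, weight = 5.
  m = 1001 → c = 0110001, weight = 3.
  m = 0101 → c = 1000111, weight = 4.
  m = 1101 → c = 1001101, weight = 4.
  m = 0011 → c = 1110001, weight = 4.
  m = 1011 → c = 1111011, weight = 6.
  m = 0111 → c = 0001101, weight = 3.
  m = 1111 → c = 0000111, weight = 3.
Tally weights:
  weight 0: 1 codewords.
  weight 1: 1 codewords.
  weight 2: 1 codewords.
  weight 3: 4 codewords.
  weight 4: 5 codewords.
  weight 5: 3 codewords.
  weight 6: 1 codewords.
Minimum distance d = smallest w > 0 with A_w > 0 = 1.
Sanity: Σ A_w = 16 = 2^4 = 16 ✓.


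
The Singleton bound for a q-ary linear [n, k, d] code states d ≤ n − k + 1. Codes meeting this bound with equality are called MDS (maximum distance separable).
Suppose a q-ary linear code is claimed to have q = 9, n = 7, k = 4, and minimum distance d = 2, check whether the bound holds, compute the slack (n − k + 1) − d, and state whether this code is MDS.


Singleton RHS = n − k + 1 = 4, slack = 2, bound satisfied, not MDS.

Singleton bound: d ≤ n − k + 1.
Here n = 7, k = 4, so n − k + 1 = 4.
Given d = 2, check d ≤ 4: YES.
Slack = (n − k + 1) − d = 2.
The code is NOT MDS (slack = 2 > 0).
Description: the claimed parameters are [7, 4, 2]_9; such a code would be non-MDS.


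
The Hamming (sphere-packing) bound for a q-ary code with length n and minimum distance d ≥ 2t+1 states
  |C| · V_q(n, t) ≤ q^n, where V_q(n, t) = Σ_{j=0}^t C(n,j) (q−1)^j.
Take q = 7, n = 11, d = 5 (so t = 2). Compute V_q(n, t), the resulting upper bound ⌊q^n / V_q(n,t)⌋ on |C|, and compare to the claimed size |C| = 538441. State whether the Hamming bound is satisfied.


V_q(n, t) = 2047, q^n = 1977326743, Hamming bound = 965963, |C| = 538441 ≤ bound (satisfied).

Step 1: Compute V_q(n, t) = Σ_{j=0}^2 C(n, j) (q−1)^j.
  j = 0: C(11,0)·(6)^0 = 1·1 = 1.
  j = 1: C(11,1)·(6)^1 = 11·6 = 66.
  j = 2: C(11,2)·(6)^2 = 55·36 = 1980.
  V_q(n, t) = 1 + 66 + 1980 = 2047.
Step 2: q^n = 7^11 = 1977326743.
Step 3: Hamming bound ⌊q^n / V_q(n,t)⌋ = ⌊1977326743/2047⌋ = 965963.
Step 4: Compare |C| = 538441 to 965963: satisfied.
The claimed |C| lies below the Hamming bound.


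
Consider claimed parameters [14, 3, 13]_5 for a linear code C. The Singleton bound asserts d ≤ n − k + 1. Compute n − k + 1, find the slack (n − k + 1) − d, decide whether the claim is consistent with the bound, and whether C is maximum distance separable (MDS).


Singleton RHS = n − k + 1 = 12, slack = -1, bound violated (no such code; not MDS).

Singleton bound: d ≤ n − k + 1.
Here n = 14, k = 3, so n − k + 1 = 12.
Given d = 13, check d ≤ 12: NO.
Slack = (n − k + 1) − d = -1.
The slack is negative: d = 13 exceeds n − k + 1 = 12 by 1, so the Singleton bound is violated and no linear [14, 3, 13]_5 code can exist. In particular it is not MDS (MDS requires d = n − k + 1 exactly).
Description: the claimed parameters are [14, 3, 13]_5; such a code would be impossible (violates the Singleton bound).


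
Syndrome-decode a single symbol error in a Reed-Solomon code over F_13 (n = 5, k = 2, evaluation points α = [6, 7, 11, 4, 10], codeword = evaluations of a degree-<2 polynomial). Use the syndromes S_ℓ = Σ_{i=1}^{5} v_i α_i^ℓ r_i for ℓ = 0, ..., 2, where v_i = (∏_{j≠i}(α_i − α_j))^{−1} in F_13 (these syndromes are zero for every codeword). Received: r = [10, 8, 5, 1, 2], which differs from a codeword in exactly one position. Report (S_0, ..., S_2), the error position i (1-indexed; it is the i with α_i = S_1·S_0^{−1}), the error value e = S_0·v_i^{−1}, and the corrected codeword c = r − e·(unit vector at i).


S = (7, 12, 2), error at position 3, error magnitude e = 5, c = [10, 8, 0, 1, 2].

Step 1: column multipliers v_i = (∏_{j≠i}(α_i − α_j))^{−1} mod 13.
  i = 1 (α = 6): (6−7)(6−11)(6−4)(6−10) = (−1)·(−5)·2·(−4) = −40 ≡ 12, so v_1 = 12^{−1} = 12 (mod 13).
  i = 2 (α = 7): (7−6)(7−11)(7−4)(7−10) = 1·(−4)·3·(−3) = 36 ≡ 10, so v_2 = 10^{−1} = 4 (mod 13).
  i = 3 (α = 11): (11−6)(11−7)(11−4)(11−10) = 5·4·7·1 = 140 ≡ 10, so v_3 = 10^{−1} = 4 (mod 13).
  i = 4 (α = 4): (4−6)(4−7)(4−11)(4−10) = (−2)·(−3)·(−7)·(−6) = 252 ≡ 5, so v_4 = 5^{−1} = 8 (mod 13).
  i = 5 (α = 10): (10−6)(10−7)(10−11)(10−4) = 4·3·(−1)·6 = −72 ≡ 6, so v_5 = 6^{−1} = 11 (mod 13).
  v = [12, 4, 4, 8, 11].
Step 2: syndromes of r = [10, 8, 5, 1, 2] (all sums mod 13).
  S_0 = Σ v_i r_i = 12·10 + 4·8 + 4·5 + 8·1 + 11·2 = 202 ≡ 7.
  S_1 = Σ v_i α_i r_i = 12·6·10 + 4·7·8 + 4·11·5 + 8·4·1 + 11·10·2 = 1416 ≡ 12.
  α_i^2 mod 13 = [10, 10, 4, 3, 9].
  S_2 = Σ v_i α_i^2 r_i = 12·10·10 + 4·10·8 + 4·4·5 + 8·3·1 + 11·9·2 = 1822 ≡ 2.
  S = (7, 12, 2) ≠ 0, so r is not a codeword (an error is present).
Step 3: locate the error. For a single error e at position i, S_ℓ = v_i·e·α_i^ℓ, so α_err = S_1/S_0.
  S_0^{−1} = 7^{−1} = 2 (mod 13), so α_err = 12·2 = 24 ≡ 11 = α_3. Error position i = 3.
  Consistency check: S_2/S_1 = 2·12 = 24 ≡ 11 = α_err ✓ (single-error assumption holds).
Step 4: error magnitude e = S_0/v_3 = S_0·∏_{j≠3}(α_3 − α_j) = 7·10 = 70 ≡ 5 (mod 13).
Step 5: correct position 3: c_3 = r_3 − e = 5 − 5 ≡ 0 (mod 13). Hence c = [10, 8, 0, 1, 2].
  Check: interpolating c through the α_i gives m(x) = 9 + 11·x (degree < 2) with m(α_i) = c_i for every i, so c is indeed a codeword.


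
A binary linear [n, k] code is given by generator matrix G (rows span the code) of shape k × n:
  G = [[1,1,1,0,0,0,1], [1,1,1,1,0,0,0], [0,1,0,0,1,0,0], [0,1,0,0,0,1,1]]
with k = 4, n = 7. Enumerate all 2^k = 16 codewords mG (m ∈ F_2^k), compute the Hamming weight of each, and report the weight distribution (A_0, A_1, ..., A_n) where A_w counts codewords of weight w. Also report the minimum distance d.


Weight distribution: A_0 = 1, A_2 = 2, A_3 = 5, A_4 = 5, A_5 = 2, A_7 = 1. Minimum distance d = 2.

Enumerate all 2^4 = 16 messages m ∈ F_2^4.
For each, compute codeword c = mG in F_2^7, then tally its weight.
  m = 0000 → c = 0000000, weight = 0.
  m = 1000 → c = 1110001, weight = 4.
  m = 0100 → c = 1111000, weight = 4.
  m = 1100 → c = 0001001, weight = 2.
  m = 0010 → c = 0100100, weight = 2.
  m = 1010 → c = 1010101, weight = 4.
  m = 0110 → c = 1011100, weight = 4.
  m = 1110 → c = 0101101, weight = 4.
  m = 0001 → c = 0100011, weight = 3.
  m = 1001 → c = 1010010, weight = 3.
  m = 0101 → c = 1011011, weight = 5.
  m = 1101 → c = 0101010, weight = 3.
  m = 0011 → c = 0000111, weight = 3.
  m = 1011 → c = 1110110, weight = 5.
  m = 0111 → c = 1111111, weight = 7.
  m = 1111 → c = 0001110, weight = 3.
Tally weights:
  weight 0: 1 codewords.
  weight 2: 2 codewords.
  weight 3: 5 codewords.
  weight 4: 5 codewords.
  weight 5: 2 codewords.
  weight 7: 1 codewords.
Minimum distance d = smallest w > 0 with A_w > 0 = 2.
Sanity: Σ A_w = 16 = 2^4 = 16 ✓.


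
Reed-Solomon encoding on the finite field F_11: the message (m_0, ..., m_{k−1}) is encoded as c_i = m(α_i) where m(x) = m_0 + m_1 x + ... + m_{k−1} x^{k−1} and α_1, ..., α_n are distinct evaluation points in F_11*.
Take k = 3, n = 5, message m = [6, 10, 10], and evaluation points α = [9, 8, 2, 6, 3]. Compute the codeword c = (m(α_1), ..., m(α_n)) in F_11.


c = [4, 0, 0, 8, 5]

Message polynomial: m(x) = 6 + 10·x + 10·x^2 (mod 11).
For each evaluation point α_i, compute m(α_i) mod 11:
  α_1 = 9: Horner steps 10 → 1 → 4, so m(9) = 4.
  α_2 = 8: Horner steps 10 → 2 → 0, so m(8) = 0.
  α_3 = 2: Horner steps 10 → 8 → 0, so m(2) = 0.
  α_4 = 6: Horner steps 10 → 4 → 8, so m(6) = 8.
  α_5 = 3: Horner steps 10 → 7 → 5, so m(3) = 5.
Codeword c = [4, 0, 0, 8, 5] ∈ F_11^5.


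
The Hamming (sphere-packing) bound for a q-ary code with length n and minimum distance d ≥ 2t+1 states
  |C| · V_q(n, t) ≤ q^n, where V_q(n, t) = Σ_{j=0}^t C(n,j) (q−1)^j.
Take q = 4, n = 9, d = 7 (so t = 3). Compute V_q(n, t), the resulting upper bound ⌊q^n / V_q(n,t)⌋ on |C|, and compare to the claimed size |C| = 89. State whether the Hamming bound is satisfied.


V_q(n, t) = 2620, q^n = 262144, Hamming bound = 100, |C| = 89 ≤ bound (satisfied).

Step 1: Compute V_q(n, t) = Σ_{j=0}^3 C(n, j) (q−1)^j.
  j = 0: C(9,0)·(3)^0 = 1·1 = 1.
  j = 1: C(9,1)·(3)^1 = 9·3 = 27.
  j = 2: C(9,2)·(3)^2 = 36·9 = 324.
  j = 3: C(9,3)·(3)^3 = 84·27 = 2268.
  V_q(n, t) = 1 + 27 + 324 + 2268 = 2620.
Step 2: q^n = 4^9 = 262144.
Step 3: Hamming bound ⌊q^n / V_q(n,t)⌋ = ⌊262144/2620⌋ = 100.
Step 4: Compare |C| = 89 to 100: satisfied.
The claimed |C| lies below the Hamming bound.


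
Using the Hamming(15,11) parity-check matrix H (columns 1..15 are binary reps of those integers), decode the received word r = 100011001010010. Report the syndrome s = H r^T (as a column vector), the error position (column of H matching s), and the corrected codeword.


s = (1, 1, 1, 0)^T, error position = 14, corrected codeword c = 100011001010000

Compute s = H r^T mod 2 one row at a time:
  s_1 = 0 + 1 + 0 + 1 + 0 + 0 + 1 + 0 = 3 ≡ 1 (mod 2).
  s_2 = 0 + 1 + 1 + 0 + 0 + 0 + 1 + 0 = 3 ≡ 1 (mod 2).
  s_3 = 0 + 0 + 1 + 0 + 0 + 1 + 1 + 0 = 3 ≡ 1 (mod 2).
  s_4 = 1 + 0 + 1 + 0 + 1 + 1 + 0 + 0 = 4 ≡ 0 (mod 2).
s = (1, 1, 1, 0)^T — this equals column 14 of H (binary 1110), so error is at position 14.
Correct: flip bit 14 of r = 100011001010010 to get c = 100011001010000.


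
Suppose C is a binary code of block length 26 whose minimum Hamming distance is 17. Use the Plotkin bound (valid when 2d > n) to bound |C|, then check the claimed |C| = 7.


Plotkin bound M ≤ 4; given |C| = 7 > bound (violated).

Check applicability: 2d = 34, n = 26.
2d − n = 8 > 0, so Plotkin applies.
Compute d/(2d−n) = 17/8 ≈ 2.1250.
⌊d/(2d−n)⌋ = 2.
Plotkin bound: M ≤ 2·2 = 4.
Given |C| = 7, check: VIOLATED.
This |C| is above the Plotkin bound, so no binary code with n = 26, d = 17 and 7 codewords exists.


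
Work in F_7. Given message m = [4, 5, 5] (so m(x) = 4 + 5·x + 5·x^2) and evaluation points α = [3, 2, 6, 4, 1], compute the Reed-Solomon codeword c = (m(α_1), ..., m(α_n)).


c = [1, 6, 4, 6, 0]

Message polynomial: m(x) = 4 + 5·x + 5·x^2 (mod 7).
For each evaluation point α_i, compute m(α_i) mod 7:
  α_1 = 3: Horner steps 5 → 6 → 1, so m(3) = 1.
  α_2 = 2: Horner steps 5 → 1 → 6, so m(2) = 6.
  α_3 = 6: Horner steps 5 → 0 → 4, so m(6) = 4.
  α_4 = 4: Horner steps 5 → 4 → 6, so m(4) = 6.
  α_5 = 1: Horner steps 5 → 3 → 0, so m(1) = 0.
Codeword c = [1, 6, 4, 6, 0] ∈ F_7^5.


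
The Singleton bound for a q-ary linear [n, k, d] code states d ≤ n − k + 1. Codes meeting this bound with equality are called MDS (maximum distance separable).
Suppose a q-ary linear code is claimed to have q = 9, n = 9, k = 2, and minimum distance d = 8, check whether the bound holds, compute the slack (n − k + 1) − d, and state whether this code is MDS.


Singleton RHS = n − k + 1 = 8, slack = 0, bound satisfied, MDS.

Singleton bound: d ≤ n − k + 1.
Here n = 9, k = 2, so n − k + 1 = 8.
Given d = 8, check d ≤ 8: YES.
Slack = (n − k + 1) − d = 0.
The code is MDS (slack = 0).
Description: the claimed parameters are [9, 2, 8]_9; such a code would be MDS (meets Singleton bound).


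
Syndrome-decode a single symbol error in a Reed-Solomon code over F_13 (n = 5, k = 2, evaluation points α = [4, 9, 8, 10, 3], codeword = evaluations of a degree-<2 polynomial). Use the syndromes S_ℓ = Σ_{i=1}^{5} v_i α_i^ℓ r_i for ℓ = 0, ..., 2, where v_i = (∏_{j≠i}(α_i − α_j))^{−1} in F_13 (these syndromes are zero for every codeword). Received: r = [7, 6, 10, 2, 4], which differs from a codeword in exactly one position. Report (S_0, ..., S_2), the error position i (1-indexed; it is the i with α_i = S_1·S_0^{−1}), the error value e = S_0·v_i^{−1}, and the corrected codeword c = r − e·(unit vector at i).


S = (2, 8, 6), error at position 1, error magnitude e = 7, c = [0, 6, 10, 2, 4].

Step 1: column multipliers v_i = (∏_{j≠i}(α_i − α_j))^{−1} mod 13.
  i = 1 (α = 4): (4−9)(4−8)(4−10)(4−3) = (−5)·(−4)·(−6)·1 = −120 ≡ 10, so v_1 = 10^{−1} = 4 (mod 13).
  i = 2 (α = 9): (9−4)(9−8)(9−10)(9−3) = 5·1·(−1)·6 = −30 ≡ 9, so v_2 = 9^{−1} = 3 (mod 13).
  i = 3 (α = 8): (8−4)(8−9)(8−10)(8−3) = 4·(−1)·(−2)·5 = 40 ≡ 1, so v_3 = 1^{−1} = 1 (mod 13).
  i = 4 (α = 10): (10−4)(10−9)(10−8)(10−3) = 6·1·2·7 = 84 ≡ 6, so v_4 = 6^{−1} = 11 (mod 13).
  i = 5 (α = 3): (3−4)(3−9)(3−8)(3−10) = (−1)·(−6)·(−5)·(−7) = 210 ≡ 2, so v_5 = 2^{−1} = 7 (mod 13).
  v = [4, 3, 1, 11, 7].
Step 2: syndromes of r = [7, 6, 10, 2, 4] (all sums mod 13).
  S_0 = Σ v_i r_i = 4·7 + 3·6 + 1·10 + 11·2 + 7·4 = 106 ≡ 2.
  S_1 = Σ v_i α_i r_i = 4·4·7 + 3·9·6 + 1·8·10 + 11·10·2 + 7·3·4 = 658 ≡ 8.
  α_i^2 mod 13 = [3, 3, 12, 9, 9].
  S_2 = Σ v_i α_i^2 r_i = 4·3·7 + 3·3·6 + 1·12·10 + 11·9·2 + 7·9·4 = 708 ≡ 6.
  S = (2, 8, 6) ≠ 0, so r is not a codeword (an error is present).
Step 3: locate the error. For a single error e at position i, S_ℓ = v_i·e·α_i^ℓ, so α_err = S_1/S_0.
  S_0^{−1} = 2^{−1} = 7 (mod 13), so α_err = 8·7 = 56 ≡ 4 = α_1. Error position i = 1.
  Consistency check: S_2/S_1 = 6·5 = 30 ≡ 4 = α_err ✓ (single-error assumption holds).
Step 4: error magnitude e = S_0/v_1 = S_0·∏_{j≠1}(α_1 − α_j) = 2·10 = 20 ≡ 7 (mod 13).
Step 5: correct position 1: c_1 = r_1 − e = 7 − 7 ≡ 0 (mod 13). Hence c = [0, 6, 10, 2, 4].
  Check: interpolating c through the α_i gives m(x) = 3 + 9·x (degree < 2) with m(α_i) = c_i for every i, so c is indeed a codeword.


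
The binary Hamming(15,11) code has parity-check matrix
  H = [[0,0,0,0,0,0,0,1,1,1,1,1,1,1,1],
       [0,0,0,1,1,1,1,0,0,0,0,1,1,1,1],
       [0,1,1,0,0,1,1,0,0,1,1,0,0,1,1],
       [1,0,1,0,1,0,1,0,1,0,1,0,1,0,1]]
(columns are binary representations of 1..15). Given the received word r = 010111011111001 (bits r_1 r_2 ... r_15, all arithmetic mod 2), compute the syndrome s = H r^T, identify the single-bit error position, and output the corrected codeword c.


s = (0, 1, 1, 0)^T, error position = 6, corrected codeword c = 010110011111001

Compute s = H r^T mod 2 one row at a time:
  s_1 = 1 + 1 + 1 + 1 + 1 + 0 + 0 + 1 = 6 ≡ 0 (mod 2).
  s_2 = 1 + 1 + 1 + 0 + 1 + 0 + 0 + 1 = 5 ≡ 1 (mod 2).
  s_3 = 1 + 0 + 1 + 0 + 1 + 1 + 0 + 1 = 5 ≡ 1 (mod 2).
  s_4 = 0 + 0 + 1 + 0 + 1 + 1 + 0 + 1 = 4 ≡ 0 (mod 2).
s = (0, 1, 1, 0)^T — this equals column 6 of H (binary 0110), so error is at position 6.
Correct: flip bit 6 of r = 010111011111001 to get c = 010110011111001.


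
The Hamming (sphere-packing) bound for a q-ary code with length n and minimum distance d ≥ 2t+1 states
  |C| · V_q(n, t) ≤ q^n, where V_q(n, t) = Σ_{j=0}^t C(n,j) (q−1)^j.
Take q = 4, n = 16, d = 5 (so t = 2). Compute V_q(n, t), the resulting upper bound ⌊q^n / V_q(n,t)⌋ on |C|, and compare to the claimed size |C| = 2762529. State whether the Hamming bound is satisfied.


V_q(n, t) = 1129, q^n = 4294967296, Hamming bound = 3804222, |C| = 2762529 ≤ bound (satisfied).

Step 1: Compute V_q(n, t) = Σ_{j=0}^2 C(n, j) (q−1)^j.
  j = 0: C(16,0)·(3)^0 = 1·1 = 1.
  j = 1: C(16,1)·(3)^1 = 16·3 = 48.
  j = 2: C(16,2)·(3)^2 = 120·9 = 1080.
  V_q(n, t) = 1 + 48 + 1080 = 1129.
Step 2: q^n = 4^16 = 4294967296.
Step 3: Hamming bound ⌊q^n / V_q(n,t)⌋ = ⌊4294967296/1129⌋ = 3804222.
Step 4: Compare |C| = 2762529 to 3804222: satisfied.
The claimed |C| lies below the Hamming bound.


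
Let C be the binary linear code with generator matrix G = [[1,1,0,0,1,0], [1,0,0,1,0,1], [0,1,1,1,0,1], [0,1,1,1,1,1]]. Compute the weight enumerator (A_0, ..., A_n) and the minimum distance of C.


Weight distribution: A_0 = 1, A_1 = 2, A_2 = 2, A_3 = 4, A_4 = 5, A_5 = 2. Minimum distance d = 1.

Enumerate all 2^4 = 16 messages m ∈ F_2^4.
For each, compute codeword c = mG in F_2^6, then tally its weight.
  m = 0000 → c = 000000, weight = 0.
  m = 1000 → c = 110010, weight = 3.
  m = 0100 → c = 100101, weight = 3.
  m = 1100 → c = 010111, weight = 4.
  m = 0010 → c = 011101, weight = 4.
  m = 1010 → c = 101111, weight = 5.
  m = 0110 → c = 111000, weight = 3.
  m = 1110 → c = 001010, weight = 2.
  m = 0001 → c = 011111, weight = 5.
  m = 1001 → c = 101101, weight = 4.
  m = 0101 → c = 111010, weight = 4.
  m = 1101 → c = 001000, weight = 1.
  m = 0011 → c = 000010, weight = 1.
  m = 1011 → c = 110000, weight = 2.
  m = 0111 → c = 100111, weight = 4.
  m = 1111 → c = 010101, weight = 3.
Tally weights:
  weight 0: 1 codewords.
  weight 1: 2 codewords.
  weight 2: 2 codewords.
  weight 3: 4 codewords.
  weight 4: 5 codewords.
  weight 5: 2 codewords.
Minimum distance d = smallest w > 0 with A_w > 0 = 1.
Sanity: Σ A_w = 16 = 2^4 = 16 ✓.


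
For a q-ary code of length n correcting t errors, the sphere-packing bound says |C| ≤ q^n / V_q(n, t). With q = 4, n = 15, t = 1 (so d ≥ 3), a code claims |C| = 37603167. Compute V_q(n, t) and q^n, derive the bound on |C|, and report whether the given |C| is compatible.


V_q(n, t) = 46, q^n = 1073741824, Hamming bound = 23342213, |C| = 37603167 > bound (violated).

Step 1: Compute V_q(n, t) = Σ_{j=0}^1 C(n, j) (q−1)^j.
  j = 0: C(15,0)·(3)^0 = 1·1 = 1.
  j = 1: C(15,1)·(3)^1 = 15·3 = 45.
  V_q(n, t) = 1 + 45 = 46.
Step 2: q^n = 4^15 = 1073741824.
Step 3: Hamming bound ⌊q^n / V_q(n,t)⌋ = ⌊1073741824/46⌋ = 23342213.
Step 4: Compare |C| = 37603167 to 23342213: violated.
The claimed |C| lies above the Hamming bound, so no 4-ary code of length 15 with d ≥ 3 can have 37603167 codewords.


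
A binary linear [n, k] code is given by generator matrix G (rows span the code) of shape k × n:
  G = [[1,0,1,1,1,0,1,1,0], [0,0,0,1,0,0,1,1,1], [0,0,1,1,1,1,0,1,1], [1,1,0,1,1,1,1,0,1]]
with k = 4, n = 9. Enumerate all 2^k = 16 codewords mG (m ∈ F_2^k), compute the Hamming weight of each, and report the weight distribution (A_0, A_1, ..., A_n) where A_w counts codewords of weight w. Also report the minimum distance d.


Weight distribution: A_0 = 1, A_3 = 1, A_4 = 5, A_5 = 6, A_6 = 2, A_7 = 1. Minimum distance d = 3.

Enumerate all 2^4 = 16 messages m ∈ F_2^4.
For each, compute codeword c = mG in F_2^9, then tally its weight.
  m = 0000 → c = 000000000, weight = 0.
  m = 1000 → c = 101110110, weight = 6.
  m = 0100 → c = 000100111, weight = 4.
  m = 1100 → c = 101010001, weight = 4.
  m = 0010 → c = 001111011, weight = 6.
  m = 1010 → c = 100001101, weight = 4.
  m = 0110 → c = 001011100, weight = 4.
  m = 1110 → c = 100101010, weight = 4.
  m = 0001 → c = 110111101, weight = 7.
  m = 1001 → c = 011001011, weight = 5.
  m = 0101 → c = 110011010, weight = 5.
  m = 1101 → c = 011101100, weight = 5.
  m = 0011 → c = 111000110, weight = 5.
  m = 1011 → c = 010110000, weight = 3.
  m = 0111 → c = 111100001, weight = 5.
  m = 1111 → c = 010010111, weight = 5.
Tally weights:
  weight 0: 1 codewords.
  weight 3: 1 codewords.
  weight 4: 5 codewords.
  weight 5: 6 codewords.
  weight 6: 2 codewords.
  weight 7: 1 codewords.
Minimum distance d = smallest w > 0 with A_w > 0 = 3.
Sanity: Σ A_w = 16 = 2^4 = 16 ✓.


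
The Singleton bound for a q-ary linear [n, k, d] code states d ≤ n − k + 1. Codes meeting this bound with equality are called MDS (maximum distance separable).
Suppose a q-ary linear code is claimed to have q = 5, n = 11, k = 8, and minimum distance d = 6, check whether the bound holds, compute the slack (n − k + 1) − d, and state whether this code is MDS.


Singleton RHS = n − k + 1 = 4, slack = -2, bound violated (no such code; not MDS).

Singleton bound: d ≤ n − k + 1.
Here n = 11, k = 8, so n − k + 1 = 4.
Given d = 6, check d ≤ 4: NO.
Slack = (n − k + 1) − d = -2.
The slack is negative: d = 6 exceeds n − k + 1 = 4 by 2, so the Singleton bound is violated and no linear [11, 8, 6]_5 code can exist. In particular it is not MDS (MDS requires d = n − k + 1 exactly).
Description: the claimed parameters are [11, 8, 6]_5; such a code would be impossible (violates the Singleton bound).


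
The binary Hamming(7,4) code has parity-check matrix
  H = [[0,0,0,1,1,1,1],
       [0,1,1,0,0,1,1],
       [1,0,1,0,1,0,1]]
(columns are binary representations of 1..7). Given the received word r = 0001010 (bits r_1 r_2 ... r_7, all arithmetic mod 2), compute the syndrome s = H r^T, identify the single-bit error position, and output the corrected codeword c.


s = (0, 1, 0)^T, error position = 2, corrected codeword c = 0101010

Compute s = H r^T mod 2 one row at a time:
  s_1 = 1 + 0 + 1 + 0 = 2 ≡ 0 (mod 2).
  s_2 = 0 + 0 + 1 + 0 = 1 ≡ 1 (mod 2).
  s_3 = 0 + 0 + 0 + 0 = 0 ≡ 0 (mod 2).
s = (0, 1, 0)^T — this equals column 2 of H (binary 010), so error is at position 2.
Correct: flip bit 2 of r = 0001010 to get c = 0101010.


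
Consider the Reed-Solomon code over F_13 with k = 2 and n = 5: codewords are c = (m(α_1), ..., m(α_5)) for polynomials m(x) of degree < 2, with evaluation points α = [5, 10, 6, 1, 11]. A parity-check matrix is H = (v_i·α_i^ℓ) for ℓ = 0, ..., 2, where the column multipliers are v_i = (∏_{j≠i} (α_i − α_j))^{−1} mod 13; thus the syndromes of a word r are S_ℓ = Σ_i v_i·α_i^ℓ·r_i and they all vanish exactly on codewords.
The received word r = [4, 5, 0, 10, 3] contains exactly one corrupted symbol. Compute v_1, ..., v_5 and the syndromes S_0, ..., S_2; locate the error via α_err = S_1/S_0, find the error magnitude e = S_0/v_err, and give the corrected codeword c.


S = (8, 1, 5), error at position 1, error magnitude e = 2, c = [2, 5, 0, 10, 3].

Step 1: column multipliers v_i = (∏_{j≠i}(α_i − α_j))^{−1} mod 13.
  i = 1 (α = 5): (5−10)(5−6)(5−1)(5−11) = (−5)·(−1)·4·(−6) = −120 ≡ 10, so v_1 = 10^{−1} = 4 (mod 13).
  i = 2 (α = 10): (10−5)(10−6)(10−1)(10−11) = 5·4·9·(−1) = −180 ≡ 2, so v_2 = 2^{−1} = 7 (mod 13).
  i = 3 (α = 6): (6−5)(6−10)(6−1)(6−11) = 1·(−4)·5·(−5) = 100 ≡ 9, so v_3 = 9^{−1} = 3 (mod 13).
  i = 4 (α = 1): (1−5)(1−10)(1−6)(1−11) = (−4)·(−9)·(−5)·(−10) = 1800 ≡ 6, so v_4 = 6^{−1} = 11 (mod 13).
  i = 5 (α = 11): (11−5)(11−10)(11−6)(11−1) = 6·1·5·10 = 300 ≡ 1, so v_5 = 1^{−1} = 1 (mod 13).
  v = [4, 7, 3, 11, 1].
Step 2: syndromes of r = [4, 5, 0, 10, 3] (all sums mod 13).
  S_0 = Σ v_i r_i = 4·4 + 7·5 + 3·0 + 11·10 + 1·3 = 164 ≡ 8.
  S_1 = Σ v_i α_i r_i = 4·5·4 + 7·10·5 + 3·6·0 + 11·1·10 + 1·11·3 = 573 ≡ 1.
  α_i^2 mod 13 = [12, 9, 10, 1, 4].
  S_2 = Σ v_i α_i^2 r_i = 4·12·4 + 7·9·5 + 3·10·0 + 11·1·10 + 1·4·3 = 629 ≡ 5.
  S = (8, 1, 5) ≠ 0, so r is not a codeword (an error is present).
Step 3: locate the error. For a single error e at position i, S_ℓ = v_i·e·α_i^ℓ, so α_err = S_1/S_0.
  S_0^{−1} = 8^{−1} = 5 (mod 13), so α_err = 1·5 = 5 ≡ 5 = α_1. Error position i = 1.
  Consistency check: S_2/S_1 = 5·1 = 5 ≡ 5 = α_err ✓ (single-error assumption holds).
Step 4: error magnitude e = S_0/v_1 = S_0·∏_{j≠1}(α_1 − α_j) = 8·10 = 80 ≡ 2 (mod 13).
Step 5: correct position 1: c_1 = r_1 − e = 4 − 2 ≡ 2 (mod 13). Hence c = [2, 5, 0, 10, 3].
  Check: interpolating c through the α_i gives m(x) = 12 + 11·x (degree < 2) with m(α_i) = c_i for every i, so c is indeed a codeword.


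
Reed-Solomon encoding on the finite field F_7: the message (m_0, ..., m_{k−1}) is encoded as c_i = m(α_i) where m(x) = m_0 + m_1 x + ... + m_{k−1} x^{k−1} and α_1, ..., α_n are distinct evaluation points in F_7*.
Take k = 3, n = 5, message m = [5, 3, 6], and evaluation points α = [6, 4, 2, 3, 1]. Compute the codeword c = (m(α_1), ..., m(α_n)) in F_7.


c = [1, 1, 0, 5, 0]

Message polynomial: m(x) = 5 + 3·x + 6·x^2 (mod 7).
For each evaluation point α_i, compute m(α_i) mod 7:
  α_1 = 6: Horner steps 6 → 4 → 1, so m(6) = 1.
  α_2 = 4: Horner steps 6 → 6 → 1, so m(4) = 1.
  α_3 = 2: Horner steps 6 → 1 → 0, so m(2) = 0.
  α_4 = 3: Horner steps 6 → 0 → 5, so m(3) = 5.
  α_5 = 1: Horner steps 6 → 2 → 0, so m(1) = 0.
Codeword c = [1, 1, 0, 5, 0] ∈ F_7^5.


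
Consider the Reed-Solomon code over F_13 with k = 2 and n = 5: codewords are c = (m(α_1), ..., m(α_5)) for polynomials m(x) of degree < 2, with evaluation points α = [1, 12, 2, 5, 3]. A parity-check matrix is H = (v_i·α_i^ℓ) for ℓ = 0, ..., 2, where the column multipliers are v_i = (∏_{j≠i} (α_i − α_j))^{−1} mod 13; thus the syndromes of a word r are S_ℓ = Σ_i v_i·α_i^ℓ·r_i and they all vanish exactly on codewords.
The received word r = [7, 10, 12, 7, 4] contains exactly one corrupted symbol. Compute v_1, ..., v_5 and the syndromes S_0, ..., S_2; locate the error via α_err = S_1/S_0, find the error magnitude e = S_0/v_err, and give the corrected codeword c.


S = (6, 4, 7), error at position 4, error magnitude e = 6, c = [7, 10, 12, 1, 4].

Step 1: column multipliers v_i = (∏_{j≠i}(α_i − α_j))^{−1} mod 13.
  i = 1 (α = 1): (1−12)(1−2)(1−5)(1−3) = (−11)·(−1)·(−4)·(−2) = 88 ≡ 10, so v_1 = 10^{−1} = 4 (mod 13).
  i = 2 (α = 12): (12−1)(12−2)(12−5)(12−3) = 11·10·7·9 = 6930 ≡ 1, so v_2 = 1^{−1} = 1 (mod 13).
  i = 3 (α = 2): (2−1)(2−12)(2−5)(2−3) = 1·(−10)·(−3)·(−1) = −30 ≡ 9, so v_3 = 9^{−1} = 3 (mod 13).
  i = 4 (α = 5): (5−1)(5−12)(5−2)(5−3) = 4·(−7)·3·2 = −168 ≡ 1, so v_4 = 1^{−1} = 1 (mod 13).
  i = 5 (α = 3): (3−1)(3−12)(3−2)(3−5) = 2·(−9)·1·(−2) = 36 ≡ 10, so v_5 = 10^{−1} = 4 (mod 13).
  v = [4, 1, 3, 1, 4].
Step 2: syndromes of r = [7, 10, 12, 7, 4] (all sums mod 13).
  S_0 = Σ v_i r_i = 4·7 + 1·10 + 3·12 + 1·7 + 4·4 = 97 ≡ 6.
  S_1 = Σ v_i α_i r_i = 4·1·7 + 1·12·10 + 3·2·12 + 1·5·7 + 4·3·4 = 303 ≡ 4.
  α_i^2 mod 13 = [1, 1, 4, 12, 9].
  S_2 = Σ v_i α_i^2 r_i = 4·1·7 + 1·1·10 + 3·4·12 + 1·12·7 + 4·9·4 = 410 ≡ 7.
  S = (6, 4, 7) ≠ 0, so r is not a codeword (an error is present).
Step 3: locate the error. For a single error e at position i, S_ℓ = v_i·e·α_i^ℓ, so α_err = S_1/S_0.
  S_0^{−1} = 6^{−1} = 11 (mod 13), so α_err = 4·11 = 44 ≡ 5 = α_4. Error position i = 4.
  Consistency check: S_2/S_1 = 7·10 = 70 ≡ 5 = α_err ✓ (single-error assumption holds).
Step 4: error magnitude e = S_0/v_4 = S_0·∏_{j≠4}(α_4 − α_j) = 6·1 = 6 ≡ 6 (mod 13).
Step 5: correct position 4: c_4 = r_4 − e = 7 − 6 ≡ 1 (mod 13). Hence c = [7, 10, 12, 1, 4].
  Check: interpolating c through the α_i gives m(x) = 2 + 5·x (degree < 2) with m(α_i) = c_i for every i, so c is indeed a codeword.


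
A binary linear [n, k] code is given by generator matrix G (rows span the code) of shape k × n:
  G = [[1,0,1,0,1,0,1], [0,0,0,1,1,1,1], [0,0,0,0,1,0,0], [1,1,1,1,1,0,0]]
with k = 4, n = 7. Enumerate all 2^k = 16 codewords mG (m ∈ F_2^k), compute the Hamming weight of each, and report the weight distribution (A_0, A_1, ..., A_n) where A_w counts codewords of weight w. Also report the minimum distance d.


Weight distribution: A_0 = 1, A_1 = 1, A_2 = 1, A_3 = 4, A_4 = 5, A_5 = 3, A_6 = 1. Minimum distance d = 1.

Enumerate all 2^4 = 16 messages m ∈ F_2^4.
For each, compute codeword c = mG in F_2^7, then tally its weight.
  m = 0000 → c = 0000000, weight = 0.
  m = 1000 → c = 1010101, weight = 4.
  m = 0100 → c = 0001111, weight = 4.
  m = 1100 → c = 1011010, weight = 4.
  m = 0010 → c = 0000100, weight = 1.
  m = 1010 → c = 1010001, weight = 3.
  m = 0110 → c = 0001011, weight = 3.
  m = 1110 → c = 1011110, weight = 5.
  m = 0001 → c = 1111100, weight = 5.
  m = 1001 → c = 0101001, weight = 3.
  m = 0101 → c = 1110011, weight = 5.
  m = 1101 → c = 0100110, weight = 3.
  m = 0011 → c = 1111000, weight = 4.
  m = 1011 → c = 0101101, weight = 4.
  m = 0111 → c = 1110111, weight = 6.
  m = 1111 → c = 0100010, weight = 2.
Tally weights:
  weight 0: 1 codewords.
  weight 1: 1 codewords.
  weight 2: 1 codewords.
  weight 3: 4 codewords.
  weight 4: 5 codewords.
  weight 5: 3 codewords.
  weight 6: 1 codewords.
Minimum distance d = smallest w > 0 with A_w > 0 = 1.
Sanity: Σ A_w = 16 = 2^4 = 16 ✓.


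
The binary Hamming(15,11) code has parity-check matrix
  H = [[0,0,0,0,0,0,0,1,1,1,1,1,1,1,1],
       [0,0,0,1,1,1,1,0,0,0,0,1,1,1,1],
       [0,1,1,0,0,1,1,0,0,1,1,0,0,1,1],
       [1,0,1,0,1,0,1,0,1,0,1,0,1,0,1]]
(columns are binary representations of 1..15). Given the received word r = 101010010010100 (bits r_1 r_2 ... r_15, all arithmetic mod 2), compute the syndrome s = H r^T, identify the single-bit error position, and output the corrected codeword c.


s = (1, 0, 0, 1)^T, error position = 9, corrected codeword c = 101010011010100

Compute s = H r^T mod 2 one row at a time:
  s_1 = 1 + 0 + 0 + 1 + 0 + 1 + 0 + 0 = 3 ≡ 1 (mod 2).
  s_2 = 0 + 1 + 0 + 0 + 0 + 1 + 0 + 0 = 2 ≡ 0 (mod 2).
  s_3 = 0 + 1 + 0 + 0 + 0 + 1 + 0 + 0 = 2 ≡ 0 (mod 2).
  s_4 = 1 + 1 + 1 + 0 + 0 + 1 + 1 + 0 = 5 ≡ 1 (mod 2).
s = (1, 0, 0, 1)^T — this equals column 9 of H (binary 1001), so error is at position 9.
Correct: flip bit 9 of r = 101010010010100 to get c = 101010011010100.
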